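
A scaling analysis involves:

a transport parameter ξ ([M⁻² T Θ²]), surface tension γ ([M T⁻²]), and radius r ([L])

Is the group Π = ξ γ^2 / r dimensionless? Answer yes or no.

Sum the exponent of each base dimension across the product:
  M: [ξ]_M + 2·[γ]_M − [r]_M = (-2) + 2·(1) − (0) = 0
  L: [ξ]_L + 2·[γ]_L − [r]_L = (0) + 2·(0) − (1) = -1
  T: [ξ]_T + 2·[γ]_T − [r]_T = (1) + 2·(-2) − (0) = -3
  Θ: [ξ]_Θ + 2·[γ]_Θ − [r]_Θ = (2) + 2·(0) − (0) = 2
Net dimensions [L⁻¹ T⁻³ Θ²] ≠ [1] — not dimensionless.

no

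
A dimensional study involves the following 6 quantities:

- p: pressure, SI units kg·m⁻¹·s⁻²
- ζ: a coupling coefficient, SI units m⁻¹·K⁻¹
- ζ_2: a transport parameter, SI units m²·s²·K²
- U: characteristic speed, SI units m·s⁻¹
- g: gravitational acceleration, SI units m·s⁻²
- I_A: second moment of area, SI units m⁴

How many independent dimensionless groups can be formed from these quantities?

2

There are 6 variables and 4 base dimensions (M, L, T, Θ).
The dimension matrix has rank 4.
Independent dimensionless groups: 6 − 4 = 2.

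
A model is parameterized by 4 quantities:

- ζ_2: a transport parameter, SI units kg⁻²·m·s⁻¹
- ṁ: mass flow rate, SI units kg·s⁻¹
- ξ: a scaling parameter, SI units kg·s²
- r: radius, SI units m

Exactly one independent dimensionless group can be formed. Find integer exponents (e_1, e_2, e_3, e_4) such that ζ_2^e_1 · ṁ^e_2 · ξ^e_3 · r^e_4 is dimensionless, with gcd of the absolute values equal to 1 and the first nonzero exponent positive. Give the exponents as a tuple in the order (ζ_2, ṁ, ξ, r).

(1, 1, 1, -1)

M: e_1·(-2) + e_2·(1) + e_3·(1) + e_4·(0) = 0
L: e_1·(1) + e_2·(0) + e_3·(0) + e_4·(1) = 0
T: e_1·(-1) + e_2·(-1) + e_3·(2) + e_4·(0) = 0
Solving this homogeneous linear system for the smallest-integer solution (first nonzero entry positive) gives (1, 1, 1, -1).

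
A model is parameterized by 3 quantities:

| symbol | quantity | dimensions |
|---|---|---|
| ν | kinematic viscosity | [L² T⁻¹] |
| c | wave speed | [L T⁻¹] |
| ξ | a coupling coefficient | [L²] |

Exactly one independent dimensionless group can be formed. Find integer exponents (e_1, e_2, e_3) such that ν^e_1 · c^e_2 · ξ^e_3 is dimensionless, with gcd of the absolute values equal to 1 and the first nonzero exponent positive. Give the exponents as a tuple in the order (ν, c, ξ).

L: e_1·(2) + e_2·(1) + e_3·(2) = 0
T: e_1·(-1) + e_2·(-1) + e_3·(0) = 0
Solving this homogeneous linear system for the smallest-integer solution (first nonzero entry positive) gives (2, -2, -1).

(2, -2, -1)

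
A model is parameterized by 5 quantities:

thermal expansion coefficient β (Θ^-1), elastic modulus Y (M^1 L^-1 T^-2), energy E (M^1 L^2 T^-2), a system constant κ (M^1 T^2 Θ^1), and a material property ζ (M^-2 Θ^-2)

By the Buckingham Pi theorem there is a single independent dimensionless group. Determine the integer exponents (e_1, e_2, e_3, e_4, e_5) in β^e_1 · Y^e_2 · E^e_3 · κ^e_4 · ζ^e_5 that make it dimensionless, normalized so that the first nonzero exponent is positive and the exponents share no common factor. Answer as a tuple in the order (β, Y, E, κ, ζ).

(3, -2, -1, -3, -3)

M: e_1·(0) + e_2·(1) + e_3·(1) + e_4·(1) + e_5·(-2) = 0
L: e_1·(0) + e_2·(-1) + e_3·(2) + e_4·(0) + e_5·(0) = 0
T: e_1·(0) + e_2·(-2) + e_3·(-2) + e_4·(2) + e_5·(0) = 0
Θ: e_1·(-1) + e_2·(0) + e_3·(0) + e_4·(1) + e_5·(-2) = 0
Solving this homogeneous linear system for the smallest-integer solution (first nonzero entry positive) gives (3, -2, -1, -3, -3).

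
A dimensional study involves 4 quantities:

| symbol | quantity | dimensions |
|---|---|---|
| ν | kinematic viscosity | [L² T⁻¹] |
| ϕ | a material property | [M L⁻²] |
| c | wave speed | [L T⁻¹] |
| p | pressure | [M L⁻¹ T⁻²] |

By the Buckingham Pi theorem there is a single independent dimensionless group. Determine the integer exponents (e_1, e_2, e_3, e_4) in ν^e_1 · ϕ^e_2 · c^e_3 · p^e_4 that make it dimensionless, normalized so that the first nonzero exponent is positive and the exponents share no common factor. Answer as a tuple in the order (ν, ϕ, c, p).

M: e_1·(0) + e_2·(1) + e_3·(0) + e_4·(1) = 0
L: e_1·(2) + e_2·(-2) + e_3·(1) + e_4·(-1) = 0
T: e_1·(-1) + e_2·(0) + e_3·(-1) + e_4·(-2) = 0
Solving this homogeneous linear system for the smallest-integer solution (first nonzero entry positive) gives (1, -1, -3, 1).

(1, -1, -3, 1)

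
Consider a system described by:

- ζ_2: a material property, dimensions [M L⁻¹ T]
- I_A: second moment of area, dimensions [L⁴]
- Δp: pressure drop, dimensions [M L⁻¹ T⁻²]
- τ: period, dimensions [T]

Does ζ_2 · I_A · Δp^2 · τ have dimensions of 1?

Sum the exponent of each base dimension across the product:
  M: [ζ_2]_M + [I_A]_M + 2·[Δp]_M + [τ]_M = (1) + (0) + 2·(1) + (0) = 3
  L: [ζ_2]_L + [I_A]_L + 2·[Δp]_L + [τ]_L = (-1) + (4) + 2·(-1) + (0) = 1
  T: [ζ_2]_T + [I_A]_T + 2·[Δp]_T + [τ]_T = (1) + (0) + 2·(-2) + (1) = -2
Net dimensions [M³ L T⁻²] ≠ [1] — not dimensionless.

no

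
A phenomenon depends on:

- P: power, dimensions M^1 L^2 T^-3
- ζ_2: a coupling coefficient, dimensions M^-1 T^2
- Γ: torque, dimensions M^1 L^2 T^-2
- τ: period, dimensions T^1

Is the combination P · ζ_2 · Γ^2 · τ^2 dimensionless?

no

Sum the exponent of each base dimension across the product:
  M: [P]_M + [ζ_2]_M + 2·[Γ]_M + 2·[τ]_M = (1) + (-1) + 2·(1) + 2·(0) = 2
  L: [P]_L + [ζ_2]_L + 2·[Γ]_L + 2·[τ]_L = (2) + (0) + 2·(2) + 2·(0) = 6
  T: [P]_T + [ζ_2]_T + 2·[Γ]_T + 2·[τ]_T = (-3) + (2) + 2·(-2) + 2·(1) = -3
Net dimensions [M² L⁶ T⁻³] ≠ [1] — not dimensionless.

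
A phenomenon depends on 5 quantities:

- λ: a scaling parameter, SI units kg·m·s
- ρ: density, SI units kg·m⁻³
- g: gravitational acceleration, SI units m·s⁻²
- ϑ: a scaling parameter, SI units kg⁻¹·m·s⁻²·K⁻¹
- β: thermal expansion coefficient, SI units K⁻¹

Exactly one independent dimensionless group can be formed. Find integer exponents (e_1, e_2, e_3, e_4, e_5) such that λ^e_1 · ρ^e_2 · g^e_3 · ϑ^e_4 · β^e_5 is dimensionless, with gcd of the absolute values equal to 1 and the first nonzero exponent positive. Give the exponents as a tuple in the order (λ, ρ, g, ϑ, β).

(2, 1, -2, 3, -3)

M: e_1·(1) + e_2·(1) + e_3·(0) + e_4·(-1) + e_5·(0) = 0
L: e_1·(1) + e_2·(-3) + e_3·(1) + e_4·(1) + e_5·(0) = 0
T: e_1·(1) + e_2·(0) + e_3·(-2) + e_4·(-2) + e_5·(0) = 0
Θ: e_1·(0) + e_2·(0) + e_3·(0) + e_4·(-1) + e_5·(-1) = 0
Solving this homogeneous linear system for the smallest-integer solution (first nonzero entry positive) gives (2, 1, -2, 3, -3).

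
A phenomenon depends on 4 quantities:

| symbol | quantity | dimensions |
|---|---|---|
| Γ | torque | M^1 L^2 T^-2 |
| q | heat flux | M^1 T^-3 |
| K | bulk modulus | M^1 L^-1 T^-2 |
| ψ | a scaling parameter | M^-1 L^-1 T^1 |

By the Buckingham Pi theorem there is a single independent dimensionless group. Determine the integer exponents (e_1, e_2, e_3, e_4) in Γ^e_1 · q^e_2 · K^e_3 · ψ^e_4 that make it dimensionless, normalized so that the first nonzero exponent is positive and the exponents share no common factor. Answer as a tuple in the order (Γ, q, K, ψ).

M: e_1·(1) + e_2·(1) + e_3·(1) + e_4·(-1) = 0
L: e_1·(2) + e_2·(0) + e_3·(-1) + e_4·(-1) = 0
T: e_1·(-2) + e_2·(-3) + e_3·(-2) + e_4·(1) = 0
Solving this homogeneous linear system for the smallest-integer solution (first nonzero entry positive) gives (1, -1, 1, 1).

(1, -1, 1, 1)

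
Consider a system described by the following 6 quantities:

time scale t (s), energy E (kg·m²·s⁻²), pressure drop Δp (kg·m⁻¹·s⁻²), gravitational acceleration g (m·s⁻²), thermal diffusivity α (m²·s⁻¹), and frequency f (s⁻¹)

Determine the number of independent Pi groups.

There are 6 variables and 3 base dimensions (M, L, T).
The dimension matrix has rank 3.
Independent dimensionless groups: 6 − 3 = 3.

3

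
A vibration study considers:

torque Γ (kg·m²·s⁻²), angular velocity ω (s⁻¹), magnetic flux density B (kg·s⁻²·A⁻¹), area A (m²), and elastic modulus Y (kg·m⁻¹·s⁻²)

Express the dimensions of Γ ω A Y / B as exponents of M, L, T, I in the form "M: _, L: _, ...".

M: 1, L: 3, T: -3, I: 1

Collect each base-dimension exponent across the product:
  M: (1) + (0) − (1) + (0) + (1) = 1
  L: (2) + (0) − (0) + (2) + (-1) = 3
  T: (-2) + (-1) − (-2) + (0) + (-2) = -3
  I: (0) + (0) − (-1) + (0) + (0) = 1
So the dimensions are [M L³ T⁻³ I].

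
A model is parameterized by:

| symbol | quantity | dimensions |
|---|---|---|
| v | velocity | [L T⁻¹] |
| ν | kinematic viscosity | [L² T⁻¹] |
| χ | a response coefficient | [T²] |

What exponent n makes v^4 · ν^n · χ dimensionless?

Balance the L exponent: (2)·n from ν, plus 4·(1) + (0) = 4 from the rest, must sum to zero.
2n + 4 = 0, so n = -2.

-2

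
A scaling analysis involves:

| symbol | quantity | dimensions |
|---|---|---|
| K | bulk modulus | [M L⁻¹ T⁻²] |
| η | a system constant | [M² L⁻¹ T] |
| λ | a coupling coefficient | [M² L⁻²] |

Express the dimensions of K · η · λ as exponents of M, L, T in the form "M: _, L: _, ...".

Collect each base-dimension exponent across the product:
  M: (1) + (2) + (2) = 5
  L: (-1) + (-1) + (-2) = -4
  T: (-2) + (1) + (0) = -1
So the dimensions are [M⁵ L⁻⁴ T⁻¹].

M: 5, L: -4, T: -1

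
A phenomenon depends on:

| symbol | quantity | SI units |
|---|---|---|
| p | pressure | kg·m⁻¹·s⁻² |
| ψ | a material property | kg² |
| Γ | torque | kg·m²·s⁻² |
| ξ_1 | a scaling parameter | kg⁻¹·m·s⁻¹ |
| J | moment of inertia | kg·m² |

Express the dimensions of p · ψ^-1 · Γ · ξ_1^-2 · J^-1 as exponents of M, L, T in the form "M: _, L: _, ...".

Collect each base-dimension exponent across the product:
  M: (1) − (2) + (1) − 2·(-1) − (1) = 1
  L: (-1) − (0) + (2) − 2·(1) − (2) = -3
  T: (-2) − (0) + (-2) − 2·(-1) − (0) = -2
So the dimensions are [M L⁻³ T⁻²].

M: 1, L: -3, T: -2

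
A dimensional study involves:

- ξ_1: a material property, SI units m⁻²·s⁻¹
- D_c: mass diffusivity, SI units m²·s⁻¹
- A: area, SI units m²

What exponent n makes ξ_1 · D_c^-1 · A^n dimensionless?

Balance the L exponent: (2)·n from A, plus (-2) − (2) = -4 from the rest, must sum to zero.
2n − 4 = 0, so n = 2.

2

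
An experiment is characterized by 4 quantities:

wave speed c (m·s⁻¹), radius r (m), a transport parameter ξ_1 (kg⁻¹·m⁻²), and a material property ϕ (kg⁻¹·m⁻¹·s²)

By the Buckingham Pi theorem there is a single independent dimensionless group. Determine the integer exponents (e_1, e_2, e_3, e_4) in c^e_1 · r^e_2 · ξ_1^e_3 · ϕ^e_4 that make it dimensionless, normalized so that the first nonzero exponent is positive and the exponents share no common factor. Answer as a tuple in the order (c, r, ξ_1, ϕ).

M: e_1·(0) + e_2·(0) + e_3·(-1) + e_4·(-1) = 0
L: e_1·(1) + e_2·(1) + e_3·(-2) + e_4·(-1) = 0
T: e_1·(-1) + e_2·(0) + e_3·(0) + e_4·(2) = 0
Solving this homogeneous linear system for the smallest-integer solution (first nonzero entry positive) gives (2, -3, -1, 1).

(2, -3, -1, 1)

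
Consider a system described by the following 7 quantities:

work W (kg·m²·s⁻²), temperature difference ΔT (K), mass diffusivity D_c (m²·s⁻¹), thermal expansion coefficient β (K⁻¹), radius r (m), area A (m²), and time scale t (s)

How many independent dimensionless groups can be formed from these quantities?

There are 7 variables and 4 base dimensions (M, L, T, Θ).
The dimension matrix has rank 4.
Independent dimensionless groups: 7 − 4 = 3.

3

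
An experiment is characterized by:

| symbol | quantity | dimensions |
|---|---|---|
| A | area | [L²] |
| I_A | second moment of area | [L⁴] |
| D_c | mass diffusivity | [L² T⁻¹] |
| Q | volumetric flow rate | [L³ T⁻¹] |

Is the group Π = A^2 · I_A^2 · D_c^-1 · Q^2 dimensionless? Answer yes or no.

Sum the exponent of each base dimension across the product:
  L: 2·[A]_L + 2·[I_A]_L − [D_c]_L + 2·[Q]_L = 2·(2) + 2·(4) − (2) + 2·(3) = 16
  T: 2·[A]_T + 2·[I_A]_T − [D_c]_T + 2·[Q]_T = 2·(0) + 2·(0) − (-1) + 2·(-1) = -1
Net dimensions [L¹⁶ T⁻¹] ≠ [1] — not dimensionless.

no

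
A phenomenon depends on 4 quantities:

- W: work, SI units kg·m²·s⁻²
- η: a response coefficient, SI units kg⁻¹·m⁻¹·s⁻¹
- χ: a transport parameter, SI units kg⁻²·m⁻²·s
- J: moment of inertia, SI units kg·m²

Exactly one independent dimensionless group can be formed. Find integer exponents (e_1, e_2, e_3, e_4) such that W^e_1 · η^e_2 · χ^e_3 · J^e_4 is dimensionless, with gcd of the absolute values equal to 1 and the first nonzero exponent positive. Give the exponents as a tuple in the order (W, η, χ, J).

M: e_1·(1) + e_2·(-1) + e_3·(-2) + e_4·(1) = 0
L: e_1·(2) + e_2·(-1) + e_3·(-2) + e_4·(2) = 0
T: e_1·(-2) + e_2·(-1) + e_3·(1) + e_4·(0) = 0
Solving this homogeneous linear system for the smallest-integer solution (first nonzero entry positive) gives (3, -4, 2, -3).

(3, -4, 2, -3)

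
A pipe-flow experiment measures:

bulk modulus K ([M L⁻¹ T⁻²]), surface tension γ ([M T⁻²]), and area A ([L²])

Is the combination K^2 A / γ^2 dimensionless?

Sum the exponent of each base dimension across the product:
  M: 2·[K]_M − 2·[γ]_M + [A]_M = 2·(1) − 2·(1) + (0) = 0
  L: 2·[K]_L − 2·[γ]_L + [A]_L = 2·(-1) − 2·(0) + (2) = 0
  T: 2·[K]_T − 2·[γ]_T + [A]_T = 2·(-2) − 2·(-2) + (0) = 0
All base exponents vanish — dimensionless.

yes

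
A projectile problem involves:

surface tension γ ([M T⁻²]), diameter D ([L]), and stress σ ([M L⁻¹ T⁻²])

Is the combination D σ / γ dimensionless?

Sum the exponent of each base dimension across the product:
  M: −[γ]_M + [D]_M + [σ]_M = −(1) + (0) + (1) = 0
  L: −[γ]_L + [D]_L + [σ]_L = −(0) + (1) + (-1) = 0
  T: −[γ]_T + [D]_T + [σ]_T = −(-2) + (0) + (-2) = 0
All base exponents vanish — dimensionless.

yes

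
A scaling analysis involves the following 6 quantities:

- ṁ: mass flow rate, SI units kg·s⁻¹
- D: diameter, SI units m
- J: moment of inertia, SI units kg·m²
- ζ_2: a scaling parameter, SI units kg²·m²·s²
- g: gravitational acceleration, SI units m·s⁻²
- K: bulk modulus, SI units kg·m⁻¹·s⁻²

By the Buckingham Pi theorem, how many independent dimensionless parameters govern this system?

There are 6 variables and 3 base dimensions (M, L, T).
The dimension matrix has rank 3.
Independent dimensionless groups: 6 − 3 = 3.

3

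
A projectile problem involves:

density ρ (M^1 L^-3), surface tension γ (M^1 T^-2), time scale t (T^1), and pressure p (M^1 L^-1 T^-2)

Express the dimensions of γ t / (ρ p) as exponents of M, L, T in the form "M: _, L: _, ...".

Collect each base-dimension exponent across the product:
  M: −(1) + (1) + (0) − (1) = -1
  L: −(-3) + (0) + (0) − (-1) = 4
  T: −(0) + (-2) + (1) − (-2) = 1
So the dimensions are [M⁻¹ L⁴ T].

M: -1, L: 4, T: 1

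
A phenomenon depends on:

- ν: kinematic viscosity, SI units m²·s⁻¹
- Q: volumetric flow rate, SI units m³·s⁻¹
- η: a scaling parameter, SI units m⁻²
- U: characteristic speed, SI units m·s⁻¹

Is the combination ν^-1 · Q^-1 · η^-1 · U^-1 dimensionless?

no

Sum the exponent of each base dimension across the product:
  L: −[ν]_L − [Q]_L − [η]_L − [U]_L = −(2) − (3) − (-2) − (1) = -4
  T: −[ν]_T − [Q]_T − [η]_T − [U]_T = −(-1) − (-1) − (0) − (-1) = 3
Net dimensions [L⁻⁴ T³] ≠ [1] — not dimensionless.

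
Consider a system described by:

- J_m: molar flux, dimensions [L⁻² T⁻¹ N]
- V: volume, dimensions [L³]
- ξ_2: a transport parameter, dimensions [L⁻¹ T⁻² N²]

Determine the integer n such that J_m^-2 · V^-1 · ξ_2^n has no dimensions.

1

Balance the L exponent: (-1)·n from ξ_2, plus −2·(-2) − (3) = 1 from the rest, must sum to zero.
−n + 1 = 0, so n = 1.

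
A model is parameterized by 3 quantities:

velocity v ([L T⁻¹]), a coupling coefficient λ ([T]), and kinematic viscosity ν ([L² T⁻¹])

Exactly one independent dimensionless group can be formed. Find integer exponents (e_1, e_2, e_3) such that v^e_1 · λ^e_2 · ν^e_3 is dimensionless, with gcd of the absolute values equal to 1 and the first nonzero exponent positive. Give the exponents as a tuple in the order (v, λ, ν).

(2, 1, -1)

L: e_1·(1) + e_2·(0) + e_3·(2) = 0
T: e_1·(-1) + e_2·(1) + e_3·(-1) = 0
Solving this homogeneous linear system for the smallest-integer solution (first nonzero entry positive) gives (2, 1, -1).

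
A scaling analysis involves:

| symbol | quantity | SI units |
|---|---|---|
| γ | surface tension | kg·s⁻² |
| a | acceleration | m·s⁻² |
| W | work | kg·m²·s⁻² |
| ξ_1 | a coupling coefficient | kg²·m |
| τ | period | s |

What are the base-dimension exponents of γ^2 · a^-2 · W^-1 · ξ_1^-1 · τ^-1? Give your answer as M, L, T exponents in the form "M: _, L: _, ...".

M: -1, L: -5, T: 1

Collect each base-dimension exponent across the product:
  M: 2·(1) − 2·(0) − (1) − (2) − (0) = -1
  L: 2·(0) − 2·(1) − (2) − (1) − (0) = -5
  T: 2·(-2) − 2·(-2) − (-2) − (0) − (1) = 1
So the dimensions are [M⁻¹ L⁻⁵ T].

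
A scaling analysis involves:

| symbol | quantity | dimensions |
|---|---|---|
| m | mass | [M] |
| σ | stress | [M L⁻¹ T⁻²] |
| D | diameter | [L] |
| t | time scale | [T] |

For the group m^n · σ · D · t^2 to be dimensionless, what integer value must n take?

-1

Balance the M exponent: (1)·n from m, plus (1) + (0) + 2·(0) = 1 from the rest, must sum to zero.
n + 1 = 0, so n = -1.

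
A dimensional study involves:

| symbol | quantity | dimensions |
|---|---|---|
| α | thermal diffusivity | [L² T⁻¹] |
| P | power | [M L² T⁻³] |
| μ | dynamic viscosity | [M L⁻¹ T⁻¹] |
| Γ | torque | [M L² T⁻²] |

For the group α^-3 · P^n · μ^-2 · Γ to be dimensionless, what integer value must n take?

1

Balance the M exponent: (1)·n from P, plus −3·(0) − 2·(1) + (1) = -1 from the rest, must sum to zero.
n − 1 = 0, so n = 1.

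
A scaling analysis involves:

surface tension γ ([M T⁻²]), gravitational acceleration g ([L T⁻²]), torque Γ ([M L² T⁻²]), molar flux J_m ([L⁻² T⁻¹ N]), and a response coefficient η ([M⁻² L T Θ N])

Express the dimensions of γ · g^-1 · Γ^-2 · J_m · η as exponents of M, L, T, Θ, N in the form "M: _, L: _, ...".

M: -3, L: -6, T: 4, Θ: 1, N: 2

Collect each base-dimension exponent across the product:
  M: (1) − (0) − 2·(1) + (0) + (-2) = -3
  L: (0) − (1) − 2·(2) + (-2) + (1) = -6
  T: (-2) − (-2) − 2·(-2) + (-1) + (1) = 4
  Θ: (0) − (0) − 2·(0) + (0) + (1) = 1
  N: (0) − (0) − 2·(0) + (1) + (1) = 2
So the dimensions are [M⁻³ L⁻⁶ T⁴ Θ N²].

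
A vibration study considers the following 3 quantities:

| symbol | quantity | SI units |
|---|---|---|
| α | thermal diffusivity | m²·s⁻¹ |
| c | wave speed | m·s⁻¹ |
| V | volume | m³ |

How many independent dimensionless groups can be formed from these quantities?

There are 3 variables and 2 base dimensions (L, T).
The dimension matrix has rank 2.
Independent dimensionless groups: 3 − 2 = 1.

1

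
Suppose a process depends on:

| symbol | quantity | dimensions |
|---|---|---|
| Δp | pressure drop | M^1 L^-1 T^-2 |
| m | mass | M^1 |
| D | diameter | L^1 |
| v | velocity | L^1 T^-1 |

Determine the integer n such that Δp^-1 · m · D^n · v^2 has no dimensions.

Balance the L exponent: (1)·n from D, plus −(-1) + (0) + 2·(1) = 3 from the rest, must sum to zero.
n + 3 = 0, so n = -3.

-3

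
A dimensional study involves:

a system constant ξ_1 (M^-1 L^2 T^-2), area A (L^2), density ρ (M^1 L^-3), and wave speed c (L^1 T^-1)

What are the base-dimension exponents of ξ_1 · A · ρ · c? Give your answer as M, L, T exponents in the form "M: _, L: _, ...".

Collect each base-dimension exponent across the product:
  M: (-1) + (0) + (1) + (0) = 0
  L: (2) + (2) + (-3) + (1) = 2
  T: (-2) + (0) + (0) + (-1) = -3
So the dimensions are [L² T⁻³].

M: 0, L: 2, T: -3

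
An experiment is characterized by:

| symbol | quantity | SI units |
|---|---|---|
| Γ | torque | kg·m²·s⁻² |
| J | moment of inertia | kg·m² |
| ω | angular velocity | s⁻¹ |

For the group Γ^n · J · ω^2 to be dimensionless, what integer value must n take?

-1

Balance the M exponent: (1)·n from Γ, plus (1) + 2·(0) = 1 from the rest, must sum to zero.
n + 1 = 0, so n = -1.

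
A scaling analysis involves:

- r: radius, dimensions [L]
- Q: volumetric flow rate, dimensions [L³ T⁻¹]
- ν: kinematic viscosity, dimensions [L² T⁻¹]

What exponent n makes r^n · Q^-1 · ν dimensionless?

Balance the L exponent: (1)·n from r, plus −(3) + (2) = -1 from the rest, must sum to zero.
n − 1 = 0, so n = 1.

1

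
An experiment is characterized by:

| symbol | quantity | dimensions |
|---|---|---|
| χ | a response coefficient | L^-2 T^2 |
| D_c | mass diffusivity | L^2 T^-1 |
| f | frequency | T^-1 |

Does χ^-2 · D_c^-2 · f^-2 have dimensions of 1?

yes

Sum the exponent of each base dimension across the product:
  L: −2·[χ]_L − 2·[D_c]_L − 2·[f]_L = −2·(-2) − 2·(2) − 2·(0) = 0
  T: −2·[χ]_T − 2·[D_c]_T − 2·[f]_T = −2·(2) − 2·(-1) − 2·(-1) = 0
All base exponents vanish — dimensionless.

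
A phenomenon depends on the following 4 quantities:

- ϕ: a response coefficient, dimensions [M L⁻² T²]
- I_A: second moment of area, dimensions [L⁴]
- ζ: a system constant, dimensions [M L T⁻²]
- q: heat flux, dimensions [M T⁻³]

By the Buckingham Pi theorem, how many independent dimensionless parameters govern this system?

There are 4 variables and 3 base dimensions (M, L, T).
The dimension matrix has rank 3.
Independent dimensionless groups: 4 − 3 = 1.

1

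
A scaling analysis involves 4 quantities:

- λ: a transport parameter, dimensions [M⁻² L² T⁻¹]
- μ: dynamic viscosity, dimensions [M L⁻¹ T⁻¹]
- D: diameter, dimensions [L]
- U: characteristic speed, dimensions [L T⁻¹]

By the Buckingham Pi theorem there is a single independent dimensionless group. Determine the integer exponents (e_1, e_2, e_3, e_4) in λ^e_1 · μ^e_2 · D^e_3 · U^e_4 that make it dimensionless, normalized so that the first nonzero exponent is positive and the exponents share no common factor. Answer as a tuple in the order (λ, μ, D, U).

M: e_1·(-2) + e_2·(1) + e_3·(0) + e_4·(0) = 0
L: e_1·(2) + e_2·(-1) + e_3·(1) + e_4·(1) = 0
T: e_1·(-1) + e_2·(-1) + e_3·(0) + e_4·(-1) = 0
Solving this homogeneous linear system for the smallest-integer solution (first nonzero entry positive) gives (1, 2, 3, -3).

(1, 2, 3, -3)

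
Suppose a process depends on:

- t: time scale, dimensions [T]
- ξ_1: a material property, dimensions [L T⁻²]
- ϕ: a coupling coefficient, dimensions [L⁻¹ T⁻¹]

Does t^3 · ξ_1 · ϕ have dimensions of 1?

yes

Sum the exponent of each base dimension across the product:
  L: 3·[t]_L + [ξ_1]_L + [ϕ]_L = 3·(0) + (1) + (-1) = 0
  T: 3·[t]_T + [ξ_1]_T + [ϕ]_T = 3·(1) + (-2) + (-1) = 0
All base exponents vanish — dimensionless.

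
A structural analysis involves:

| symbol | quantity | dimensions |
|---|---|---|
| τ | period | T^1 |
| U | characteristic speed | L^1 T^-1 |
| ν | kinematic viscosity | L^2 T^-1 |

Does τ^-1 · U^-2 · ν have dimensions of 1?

yes

Sum the exponent of each base dimension across the product:
  L: −[τ]_L − 2·[U]_L + [ν]_L = −(0) − 2·(1) + (2) = 0
  T: −[τ]_T − 2·[U]_T + [ν]_T = −(1) − 2·(-1) + (-1) = 0
All base exponents vanish — dimensionless.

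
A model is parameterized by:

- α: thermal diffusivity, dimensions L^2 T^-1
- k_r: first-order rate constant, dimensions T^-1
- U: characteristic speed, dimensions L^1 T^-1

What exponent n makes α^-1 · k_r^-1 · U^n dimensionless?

2

Balance the L exponent: (1)·n from U, plus −(2) − (0) = -2 from the rest, must sum to zero.
n − 2 = 0, so n = 2.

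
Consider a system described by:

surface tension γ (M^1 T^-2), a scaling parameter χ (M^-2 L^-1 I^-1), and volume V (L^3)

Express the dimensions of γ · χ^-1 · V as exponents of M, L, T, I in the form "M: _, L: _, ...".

Collect each base-dimension exponent across the product:
  M: (1) − (-2) + (0) = 3
  L: (0) − (-1) + (3) = 4
  T: (-2) − (0) + (0) = -2
  I: (0) − (-1) + (0) = 1
So the dimensions are [M³ L⁴ T⁻² I].

M: 3, L: 4, T: -2, I: 1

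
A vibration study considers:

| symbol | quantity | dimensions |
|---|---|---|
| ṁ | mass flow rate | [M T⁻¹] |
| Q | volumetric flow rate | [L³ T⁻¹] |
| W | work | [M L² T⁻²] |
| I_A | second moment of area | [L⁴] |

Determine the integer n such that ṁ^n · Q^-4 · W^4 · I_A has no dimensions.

Balance the M exponent: (1)·n from ṁ, plus −4·(0) + 4·(1) + (0) = 4 from the rest, must sum to zero.
n + 4 = 0, so n = -4.

-4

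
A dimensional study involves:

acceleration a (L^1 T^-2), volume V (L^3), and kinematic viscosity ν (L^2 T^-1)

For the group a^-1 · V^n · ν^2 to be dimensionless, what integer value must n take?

Balance the L exponent: (3)·n from V, plus −(1) + 2·(2) = 3 from the rest, must sum to zero.
3n + 3 = 0, so n = -1.

-1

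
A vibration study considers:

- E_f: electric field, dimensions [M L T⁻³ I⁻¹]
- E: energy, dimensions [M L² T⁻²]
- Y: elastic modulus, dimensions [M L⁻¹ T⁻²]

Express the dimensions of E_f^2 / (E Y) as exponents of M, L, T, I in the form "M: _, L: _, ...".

Collect each base-dimension exponent across the product:
  M: 2·(1) − (1) − (1) = 0
  L: 2·(1) − (2) − (-1) = 1
  T: 2·(-3) − (-2) − (-2) = -2
  I: 2·(-1) − (0) − (0) = -2
So the dimensions are [L T⁻² I⁻²].

M: 0, L: 1, T: -2, I: -2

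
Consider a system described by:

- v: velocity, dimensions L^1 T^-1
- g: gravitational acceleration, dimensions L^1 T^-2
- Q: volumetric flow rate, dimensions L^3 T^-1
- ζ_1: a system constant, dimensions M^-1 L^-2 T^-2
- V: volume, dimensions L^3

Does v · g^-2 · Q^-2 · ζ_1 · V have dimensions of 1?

Sum the exponent of each base dimension across the product:
  M: [v]_M − 2·[g]_M − 2·[Q]_M + [ζ_1]_M + [V]_M = (0) − 2·(0) − 2·(0) + (-1) + (0) = -1
  L: [v]_L − 2·[g]_L − 2·[Q]_L + [ζ_1]_L + [V]_L = (1) − 2·(1) − 2·(3) + (-2) + (3) = -6
  T: [v]_T − 2·[g]_T − 2·[Q]_T + [ζ_1]_T + [V]_T = (-1) − 2·(-2) − 2·(-1) + (-2) + (0) = 3
Net dimensions [M⁻¹ L⁻⁶ T³] ≠ [1] — not dimensionless.

no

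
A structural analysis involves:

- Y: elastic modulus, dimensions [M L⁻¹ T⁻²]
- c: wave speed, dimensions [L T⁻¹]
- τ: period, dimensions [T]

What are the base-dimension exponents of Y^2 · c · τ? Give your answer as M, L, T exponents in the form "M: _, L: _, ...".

Collect each base-dimension exponent across the product:
  M: 2·(1) + (0) + (0) = 2
  L: 2·(-1) + (1) + (0) = -1
  T: 2·(-2) + (-1) + (1) = -4
So the dimensions are [M² L⁻¹ T⁻⁴].

M: 2, L: -1, T: -4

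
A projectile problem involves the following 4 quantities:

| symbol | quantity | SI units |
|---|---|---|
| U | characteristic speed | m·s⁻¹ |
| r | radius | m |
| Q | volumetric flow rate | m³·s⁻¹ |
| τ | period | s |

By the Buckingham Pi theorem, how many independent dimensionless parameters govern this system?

2

There are 4 variables and 2 base dimensions (L, T).
The dimension matrix has rank 2.
Independent dimensionless groups: 4 − 2 = 2.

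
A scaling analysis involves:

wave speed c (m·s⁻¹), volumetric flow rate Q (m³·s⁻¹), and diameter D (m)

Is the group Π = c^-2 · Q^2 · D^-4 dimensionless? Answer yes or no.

Sum the exponent of each base dimension across the product:
  L: −2·[c]_L + 2·[Q]_L − 4·[D]_L = −2·(1) + 2·(3) − 4·(1) = 0
  T: −2·[c]_T + 2·[Q]_T − 4·[D]_T = −2·(-1) + 2·(-1) − 4·(0) = 0
All base exponents vanish — dimensionless.

yes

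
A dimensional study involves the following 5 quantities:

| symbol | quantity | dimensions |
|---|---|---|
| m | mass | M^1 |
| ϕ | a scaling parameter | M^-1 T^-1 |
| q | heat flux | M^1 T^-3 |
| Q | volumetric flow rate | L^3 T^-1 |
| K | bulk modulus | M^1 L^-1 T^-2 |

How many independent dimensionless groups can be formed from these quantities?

There are 5 variables and 3 base dimensions (M, L, T).
The dimension matrix has rank 3.
Independent dimensionless groups: 5 − 3 = 2.

2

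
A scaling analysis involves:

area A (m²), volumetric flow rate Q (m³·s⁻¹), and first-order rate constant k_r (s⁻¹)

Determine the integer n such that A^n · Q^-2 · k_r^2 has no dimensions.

Balance the L exponent: (2)·n from A, plus −2·(3) + 2·(0) = -6 from the rest, must sum to zero.
2n − 6 = 0, so n = 3.

3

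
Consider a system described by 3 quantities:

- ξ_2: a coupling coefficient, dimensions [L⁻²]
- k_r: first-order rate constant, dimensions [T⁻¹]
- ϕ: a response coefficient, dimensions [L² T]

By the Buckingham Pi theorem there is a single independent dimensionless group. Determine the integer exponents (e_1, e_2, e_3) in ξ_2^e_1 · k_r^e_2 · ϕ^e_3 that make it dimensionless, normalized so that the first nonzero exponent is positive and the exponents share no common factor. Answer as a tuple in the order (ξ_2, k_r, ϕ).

(1, 1, 1)

L: e_1·(-2) + e_2·(0) + e_3·(2) = 0
T: e_1·(0) + e_2·(-1) + e_3·(1) = 0
Solving this homogeneous linear system for the smallest-integer solution (first nonzero entry positive) gives (1, 1, 1).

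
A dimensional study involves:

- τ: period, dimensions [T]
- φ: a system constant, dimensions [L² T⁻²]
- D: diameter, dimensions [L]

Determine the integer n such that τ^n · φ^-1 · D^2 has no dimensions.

Balance the T exponent: (1)·n from τ, plus −(-2) + 2·(0) = 2 from the rest, must sum to zero.
n + 2 = 0, so n = -2.

-2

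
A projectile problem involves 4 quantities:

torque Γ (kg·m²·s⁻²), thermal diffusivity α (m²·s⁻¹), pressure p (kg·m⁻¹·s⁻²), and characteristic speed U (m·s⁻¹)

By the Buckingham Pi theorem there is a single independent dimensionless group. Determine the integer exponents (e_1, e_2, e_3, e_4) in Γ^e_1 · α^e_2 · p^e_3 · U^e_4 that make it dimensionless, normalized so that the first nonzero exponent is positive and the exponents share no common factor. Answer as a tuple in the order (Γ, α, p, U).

M: e_1·(1) + e_2·(0) + e_3·(1) + e_4·(0) = 0
L: e_1·(2) + e_2·(2) + e_3·(-1) + e_4·(1) = 0
T: e_1·(-2) + e_2·(-1) + e_3·(-2) + e_4·(-1) = 0
Solving this homogeneous linear system for the smallest-integer solution (first nonzero entry positive) gives (1, -3, -1, 3).

(1, -3, -1, 3)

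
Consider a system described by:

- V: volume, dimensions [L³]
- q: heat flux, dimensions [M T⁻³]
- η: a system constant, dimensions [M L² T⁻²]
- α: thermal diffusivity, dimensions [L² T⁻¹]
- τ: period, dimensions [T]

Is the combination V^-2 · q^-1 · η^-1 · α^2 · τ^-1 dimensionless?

no

Sum the exponent of each base dimension across the product:
  M: −2·[V]_M − [q]_M − [η]_M + 2·[α]_M − [τ]_M = −2·(0) − (1) − (1) + 2·(0) − (0) = -2
  L: −2·[V]_L − [q]_L − [η]_L + 2·[α]_L − [τ]_L = −2·(3) − (0) − (2) + 2·(2) − (0) = -4
  T: −2·[V]_T − [q]_T − [η]_T + 2·[α]_T − [τ]_T = −2·(0) − (-3) − (-2) + 2·(-1) − (1) = 2
Net dimensions [M⁻² L⁻⁴ T²] ≠ [1] — not dimensionless.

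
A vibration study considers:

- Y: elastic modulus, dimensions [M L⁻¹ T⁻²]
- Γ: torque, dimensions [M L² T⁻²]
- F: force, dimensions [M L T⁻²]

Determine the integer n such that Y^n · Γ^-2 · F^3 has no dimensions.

-1

Balance the M exponent: (1)·n from Y, plus −2·(1) + 3·(1) = 1 from the rest, must sum to zero.
n + 1 = 0, so n = -1.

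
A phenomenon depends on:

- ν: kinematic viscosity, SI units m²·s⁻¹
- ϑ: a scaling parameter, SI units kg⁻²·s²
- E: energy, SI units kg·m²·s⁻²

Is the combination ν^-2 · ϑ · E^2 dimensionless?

yes

Sum the exponent of each base dimension across the product:
  M: −2·[ν]_M + [ϑ]_M + 2·[E]_M = −2·(0) + (-2) + 2·(1) = 0
  L: −2·[ν]_L + [ϑ]_L + 2·[E]_L = −2·(2) + (0) + 2·(2) = 0
  T: −2·[ν]_T + [ϑ]_T + 2·[E]_T = −2·(-1) + (2) + 2·(-2) = 0
All base exponents vanish — dimensionless.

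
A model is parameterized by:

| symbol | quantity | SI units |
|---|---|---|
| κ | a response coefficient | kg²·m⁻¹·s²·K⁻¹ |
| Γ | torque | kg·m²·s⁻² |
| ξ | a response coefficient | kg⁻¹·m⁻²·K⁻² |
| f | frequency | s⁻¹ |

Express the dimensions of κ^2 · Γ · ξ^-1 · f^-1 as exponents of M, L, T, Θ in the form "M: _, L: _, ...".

Collect each base-dimension exponent across the product:
  M: 2·(2) + (1) − (-1) − (0) = 6
  L: 2·(-1) + (2) − (-2) − (0) = 2
  T: 2·(2) + (-2) − (0) − (-1) = 3
  Θ: 2·(-1) + (0) − (-2) − (0) = 0
So the dimensions are [M⁶ L² T³].

M: 6, L: 2, T: 3, Θ: 0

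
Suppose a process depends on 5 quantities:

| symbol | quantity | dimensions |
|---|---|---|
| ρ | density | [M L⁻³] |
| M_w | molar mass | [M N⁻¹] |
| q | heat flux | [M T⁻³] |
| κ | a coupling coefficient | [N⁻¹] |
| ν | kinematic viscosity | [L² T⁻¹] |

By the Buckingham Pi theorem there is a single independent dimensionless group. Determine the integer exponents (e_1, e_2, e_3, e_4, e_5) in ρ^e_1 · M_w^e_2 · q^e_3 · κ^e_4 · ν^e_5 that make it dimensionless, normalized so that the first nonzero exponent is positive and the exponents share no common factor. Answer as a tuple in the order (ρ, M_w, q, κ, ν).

(2, -1, -1, 1, 3)

M: e_1·(1) + e_2·(1) + e_3·(1) + e_4·(0) + e_5·(0) = 0
L: e_1·(-3) + e_2·(0) + e_3·(0) + e_4·(0) + e_5·(2) = 0
T: e_1·(0) + e_2·(0) + e_3·(-3) + e_4·(0) + e_5·(-1) = 0
N: e_1·(0) + e_2·(-1) + e_3·(0) + e_4·(-1) + e_5·(0) = 0
Solving this homogeneous linear system for the smallest-integer solution (first nonzero entry positive) gives (2, -1, -1, 1, 3).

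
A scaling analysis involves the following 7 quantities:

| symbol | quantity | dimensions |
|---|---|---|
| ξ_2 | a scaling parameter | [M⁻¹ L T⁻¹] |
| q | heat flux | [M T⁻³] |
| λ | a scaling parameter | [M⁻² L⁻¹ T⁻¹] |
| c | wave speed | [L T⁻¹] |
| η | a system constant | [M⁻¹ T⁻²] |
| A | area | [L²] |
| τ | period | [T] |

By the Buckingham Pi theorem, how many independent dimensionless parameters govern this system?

There are 7 variables and 3 base dimensions (M, L, T).
The dimension matrix has rank 3.
Independent dimensionless groups: 7 − 3 = 4.

4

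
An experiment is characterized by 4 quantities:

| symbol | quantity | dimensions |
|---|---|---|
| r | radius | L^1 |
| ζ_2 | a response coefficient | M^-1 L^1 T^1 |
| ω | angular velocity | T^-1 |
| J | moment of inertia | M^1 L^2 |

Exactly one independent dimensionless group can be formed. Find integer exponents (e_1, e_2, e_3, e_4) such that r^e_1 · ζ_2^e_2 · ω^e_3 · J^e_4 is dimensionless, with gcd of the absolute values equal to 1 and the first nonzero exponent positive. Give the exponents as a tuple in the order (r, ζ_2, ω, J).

(3, -1, -1, -1)

M: e_1·(0) + e_2·(-1) + e_3·(0) + e_4·(1) = 0
L: e_1·(1) + e_2·(1) + e_3·(0) + e_4·(2) = 0
T: e_1·(0) + e_2·(1) + e_3·(-1) + e_4·(0) = 0
Solving this homogeneous linear system for the smallest-integer solution (first nonzero entry positive) gives (3, -1, -1, -1).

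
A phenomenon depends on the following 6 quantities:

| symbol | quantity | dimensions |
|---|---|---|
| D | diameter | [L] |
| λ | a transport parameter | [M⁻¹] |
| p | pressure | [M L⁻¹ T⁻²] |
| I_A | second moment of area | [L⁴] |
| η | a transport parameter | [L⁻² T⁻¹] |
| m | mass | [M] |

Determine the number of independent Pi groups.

3

There are 6 variables and 3 base dimensions (M, L, T).
The dimension matrix has rank 3.
Independent dimensionless groups: 6 − 3 = 3.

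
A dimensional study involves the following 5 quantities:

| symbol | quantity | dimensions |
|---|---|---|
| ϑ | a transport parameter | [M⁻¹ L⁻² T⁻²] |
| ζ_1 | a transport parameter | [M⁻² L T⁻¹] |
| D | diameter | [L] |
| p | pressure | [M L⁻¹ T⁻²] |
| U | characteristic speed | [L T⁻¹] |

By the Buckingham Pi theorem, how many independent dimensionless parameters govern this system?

2

There are 5 variables and 3 base dimensions (M, L, T).
The dimension matrix has rank 3.
Independent dimensionless groups: 5 − 3 = 2.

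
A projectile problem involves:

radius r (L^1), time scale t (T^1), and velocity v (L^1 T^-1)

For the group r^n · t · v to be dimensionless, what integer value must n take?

-1

Balance the L exponent: (1)·n from r, plus (0) + (1) = 1 from the rest, must sum to zero.
n + 1 = 0, so n = -1.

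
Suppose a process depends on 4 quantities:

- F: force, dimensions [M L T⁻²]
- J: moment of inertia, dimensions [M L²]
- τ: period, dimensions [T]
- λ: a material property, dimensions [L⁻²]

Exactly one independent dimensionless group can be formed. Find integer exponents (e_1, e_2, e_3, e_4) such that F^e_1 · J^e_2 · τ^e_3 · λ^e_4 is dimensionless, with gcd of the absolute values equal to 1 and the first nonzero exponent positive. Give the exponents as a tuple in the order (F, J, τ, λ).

(2, -2, 4, -1)

M: e_1·(1) + e_2·(1) + e_3·(0) + e_4·(0) = 0
L: e_1·(1) + e_2·(2) + e_3·(0) + e_4·(-2) = 0
T: e_1·(-2) + e_2·(0) + e_3·(1) + e_4·(0) = 0
Solving this homogeneous linear system for the smallest-integer solution (first nonzero entry positive) gives (2, -2, 4, -1).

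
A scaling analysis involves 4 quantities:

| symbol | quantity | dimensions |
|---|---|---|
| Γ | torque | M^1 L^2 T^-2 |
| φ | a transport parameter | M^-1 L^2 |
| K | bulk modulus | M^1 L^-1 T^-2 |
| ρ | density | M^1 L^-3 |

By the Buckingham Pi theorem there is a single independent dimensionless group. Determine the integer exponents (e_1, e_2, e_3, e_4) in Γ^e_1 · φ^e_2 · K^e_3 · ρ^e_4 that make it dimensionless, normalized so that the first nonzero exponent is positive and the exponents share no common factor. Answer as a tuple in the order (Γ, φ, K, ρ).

M: e_1·(1) + e_2·(-1) + e_3·(1) + e_4·(1) = 0
L: e_1·(2) + e_2·(2) + e_3·(-1) + e_4·(-3) = 0
T: e_1·(-2) + e_2·(0) + e_3·(-2) + e_4·(0) = 0
Solving this homogeneous linear system for the smallest-integer solution (first nonzero entry positive) gives (1, 3, -1, 3).

(1, 3, -1, 3)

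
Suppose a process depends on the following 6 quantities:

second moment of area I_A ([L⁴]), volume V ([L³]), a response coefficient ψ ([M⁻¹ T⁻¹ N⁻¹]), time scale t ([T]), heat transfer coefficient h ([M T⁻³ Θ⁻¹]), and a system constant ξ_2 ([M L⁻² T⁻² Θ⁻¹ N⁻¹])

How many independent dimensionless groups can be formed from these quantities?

1

There are 6 variables and 5 base dimensions (M, L, T, Θ, N).
The dimension matrix has rank 5.
Independent dimensionless groups: 6 − 5 = 1.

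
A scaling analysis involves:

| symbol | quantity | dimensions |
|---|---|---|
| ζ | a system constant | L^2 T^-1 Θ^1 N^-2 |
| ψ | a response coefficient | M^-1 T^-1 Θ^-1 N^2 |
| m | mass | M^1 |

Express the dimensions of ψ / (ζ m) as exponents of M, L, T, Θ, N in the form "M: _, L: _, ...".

Collect each base-dimension exponent across the product:
  M: −(0) + (-1) − (1) = -2
  L: −(2) + (0) − (0) = -2
  T: −(-1) + (-1) − (0) = 0
  Θ: −(1) + (-1) − (0) = -2
  N: −(-2) + (2) − (0) = 4
So the dimensions are [M⁻² L⁻² Θ⁻² N⁴].

M: -2, L: -2, T: 0, Θ: -2, N: 4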